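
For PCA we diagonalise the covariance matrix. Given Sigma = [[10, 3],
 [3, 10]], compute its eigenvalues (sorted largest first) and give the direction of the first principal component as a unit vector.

Step 1 — characteristic polynomial of 2×2 Sigma:
  det(Sigma - λI) = λ² - trace · λ + det = 0.
  trace = 10 + 10 = 20, det = 10·10 - (3)² = 91.
Step 2 — discriminant:
  Δ = trace² - 4·det = 400 - 364 = 36.
Step 3 — eigenvalues:
  λ = (trace ± √Δ)/2 = (20 ± 6)/2,
  λ_1 = 13,  λ_2 = 7.

Step 4 — unit eigenvector for λ_1: solve (Sigma - λ_1 I)v = 0. First row:
  (10 - 13)·v_x + (3)·v_y = 0, i.e. (-3)·v_x + (3)·v_y = 0,
  so v ∝ (b, λ_1 - a) = (3, 3) = u.
  ||u|| = √((3)² + (3)²) = √(18) ≈ 4.2426,
  v_1 = u/||u|| ≈ (0.7071, 0.7071) (||v_1|| = 1).

λ_1 = 13,  λ_2 = 7;  v_1 ≈ (0.7071, 0.7071)


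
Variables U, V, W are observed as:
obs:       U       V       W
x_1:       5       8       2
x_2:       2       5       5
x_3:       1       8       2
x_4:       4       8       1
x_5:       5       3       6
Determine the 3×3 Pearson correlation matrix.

Step 1 — column means:
  mean(U) = (5 + 2 + 1 + 4 + 5) / 5 = 17/5 = 3.4
  mean(V) = (8 + 5 + 8 + 8 + 3) / 5 = 32/5 = 6.4
  mean(W) = (2 + 5 + 2 + 1 + 6) / 5 = 16/5 = 3.2

Step 2 — sample variances and covariances s[i,j] = (1/(n-1)) · Σ_k (x_{k,i} - mean_i) · (x_{k,j} - mean_j), with n-1 = 4:
  s[U,U] = ((1.6)·(1.6) + (-1.4)·(-1.4) + (-2.4)·(-2.4) + (0.6)·(0.6) + (1.6)·(1.6)) / 4 = 13.2/4 = 3.3
  s[U,V] = ((1.6)·(1.6) + (-1.4)·(-1.4) + (-2.4)·(1.6) + (0.6)·(1.6) + (1.6)·(-3.4)) / 4 = -3.8/4 = -0.95
  s[U,W] = ((1.6)·(-1.2) + (-1.4)·(1.8) + (-2.4)·(-1.2) + (0.6)·(-2.2) + (1.6)·(2.8)) / 4 = 1.6/4 = 0.4
  s[V,V] = ((1.6)·(1.6) + (-1.4)·(-1.4) + (1.6)·(1.6) + (1.6)·(1.6) + (-3.4)·(-3.4)) / 4 = 21.2/4 = 5.3
  s[V,W] = ((1.6)·(-1.2) + (-1.4)·(1.8) + (1.6)·(-1.2) + (1.6)·(-2.2) + (-3.4)·(2.8)) / 4 = -19.4/4 = -4.85
  s[W,W] = ((-1.2)·(-1.2) + (1.8)·(1.8) + (-1.2)·(-1.2) + (-2.2)·(-2.2) + (2.8)·(2.8)) / 4 = 18.8/4 = 4.7
  Sample standard deviations s_i = √(s[i,i]):
  s(U) = √(3.3) = 1.8166
  s(V) = √(5.3) = 2.3022
  s(W) = √(4.7) = 2.1679

Step 3 — r_{ij} = s_{ij} / (s_i · s_j):
  r[U,U] = 1 (diagonal).
  r[U,V] = -0.95 / (1.8166 · 2.3022) = -0.95 / 4.1821 = -0.2272
  r[U,W] = 0.4 / (1.8166 · 2.1679) = 0.4 / 3.9383 = 0.1016
  r[V,V] = 1 (diagonal).
  r[V,W] = -4.85 / (2.3022 · 2.1679) = -4.85 / 4.991 = -0.9718
  r[W,W] = 1 (diagonal).

R is symmetric with unit diagonal. Assembling:

R = [[1, -0.2272, 0.1016],
 [-0.2272, 1, -0.9718],
 [0.1016, -0.9718, 1]]


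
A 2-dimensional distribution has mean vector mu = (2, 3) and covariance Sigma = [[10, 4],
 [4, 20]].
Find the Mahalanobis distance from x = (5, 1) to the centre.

Step 1 — centre the observation: (x - mu) = (3, -2).

Step 2 — invert Sigma. det(Sigma) = 10·20 - (4)² = 184.
  Sigma^{-1} = (1/det) · [[d, -b], [-b, a]] = [[0.1087, -0.0217],
 [-0.0217, 0.0543]].

Step 3 — form the quadratic (x - mu)^T · Sigma^{-1} · (x - mu):
  Sigma^{-1} · (x - mu) = (0.3696, -0.1739).
  (x - mu)^T · [Sigma^{-1} · (x - mu)] = (3)·(0.3696) + (-2)·(-0.1739) = 1.4565.

Step 4 — take square root: d = √(1.4565) ≈ 1.2069.

d(x, mu) = √(1.4565) ≈ 1.2069


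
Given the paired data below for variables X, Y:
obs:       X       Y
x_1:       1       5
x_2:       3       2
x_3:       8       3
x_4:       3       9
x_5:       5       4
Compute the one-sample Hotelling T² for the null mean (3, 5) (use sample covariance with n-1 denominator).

Step 1 — sample mean vector:
  mean(X) = (1 + 3 + 8 + 3 + 5) / 5 = 20/5 = 4
  mean(Y) = (5 + 2 + 3 + 9 + 4) / 5 = 23/5 = 4.6
  x̄ = (4, 4.6),  deviation x̄ - mu_0 = (4, 4.6) - (3, 5) = (1, -0.4).

Step 2 — sample covariance matrix, S[i,j] = (1/(n-1)) · Σ_k (x_{k,i} - mean_i) · (x_{k,j} - mean_j), divisor n-1 = 4:
  S[X,X] = ((-3)·(-3) + (-1)·(-1) + (4)·(4) + (-1)·(-1) + (1)·(1)) / 4 = 28/4 = 7
  S[X,Y] = ((-3)·(0.4) + (-1)·(-2.6) + (4)·(-1.6) + (-1)·(4.4) + (1)·(-0.6)) / 4 = -10/4 = -2.5
  S[Y,Y] = ((0.4)·(0.4) + (-2.6)·(-2.6) + (-1.6)·(-1.6) + (4.4)·(4.4) + (-0.6)·(-0.6)) / 4 = 29.2/4 = 7.3
  S = [[7, -2.5],
 [-2.5, 7.3]].

Step 3 — invert S. det(S) = 7·7.3 - (-2.5)² = 44.85.
  S^{-1} = (1/det) · [[d, -b], [-b, a]] = [[0.1628, 0.0557],
 [0.0557, 0.1561]].

Step 4 — quadratic form (x̄ - mu_0)^T · S^{-1} · (x̄ - mu_0):
  S^{-1} · (x̄ - mu_0) = (0.1405, -0.0067),
  (x̄ - mu_0)^T · [...] = (1)·(0.1405) + (-0.4)·(-0.0067) = 0.1431.

Step 5 — scale by n: T² = 5 · 0.1431 = 0.7157.

T² ≈ 0.7157


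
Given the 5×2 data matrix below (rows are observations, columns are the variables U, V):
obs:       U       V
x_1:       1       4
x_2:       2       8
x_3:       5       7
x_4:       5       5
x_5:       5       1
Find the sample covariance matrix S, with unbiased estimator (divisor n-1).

Step 1 — column means:
  mean(U) = (1 + 2 + 5 + 5 + 5) / 5 = 18/5 = 3.6
  mean(V) = (4 + 8 + 7 + 5 + 1) / 5 = 25/5 = 5

Step 2 — sample covariance S[i,j] = (1/(n-1)) · Σ_k (x_{k,i} - mean_i) · (x_{k,j} - mean_j), with n-1 = 4.
  S[U,U] = ((-2.6)·(-2.6) + (-1.6)·(-1.6) + (1.4)·(1.4) + (1.4)·(1.4) + (1.4)·(1.4)) / 4 = 15.2/4 = 3.8
  S[U,V] = ((-2.6)·(-1) + (-1.6)·(3) + (1.4)·(2) + (1.4)·(0) + (1.4)·(-4)) / 4 = -5/4 = -1.25
  S[V,V] = ((-1)·(-1) + (3)·(3) + (2)·(2) + (0)·(0) + (-4)·(-4)) / 4 = 30/4 = 7.5

S is symmetric (S[j,i] = S[i,j]). Assembling:

S = [[3.8, -1.25],
 [-1.25, 7.5]]


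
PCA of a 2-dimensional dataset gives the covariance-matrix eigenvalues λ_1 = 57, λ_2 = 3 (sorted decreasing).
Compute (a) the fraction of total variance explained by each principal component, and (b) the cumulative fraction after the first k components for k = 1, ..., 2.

Step 1 — total variance = trace(Sigma) = Σ λ_i = 57 + 3 = 60.

Step 2 — fraction explained by component i = λ_i / Σ λ:
  PC1: 57/60 = 0.95
  PC2: 3/60 = 0.05

Step 3 — cumulative fraction after k components = (λ_1 + ... + λ_k) / Σ λ:
  k = 1: 57/60 = 0.95
  k = 2: (57 + 3)/60 = 60/60 = 1

Summary (fraction, with percent):

explained: PC1 0.95 (95%), PC2 0.05 (5%);  cumulative: 0.95, 1


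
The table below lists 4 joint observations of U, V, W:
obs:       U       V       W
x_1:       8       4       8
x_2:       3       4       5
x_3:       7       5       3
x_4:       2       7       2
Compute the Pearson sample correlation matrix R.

Step 1 — column means:
  mean(U) = (8 + 3 + 7 + 2) / 4 = 20/4 = 5
  mean(V) = (4 + 4 + 5 + 7) / 4 = 20/4 = 5
  mean(W) = (8 + 5 + 3 + 2) / 4 = 18/4 = 4.5

Step 2 — sample variances and covariances s[i,j] = (1/(n-1)) · Σ_k (x_{k,i} - mean_i) · (x_{k,j} - mean_j), with n-1 = 3:
  s[U,U] = ((3)·(3) + (-2)·(-2) + (2)·(2) + (-3)·(-3)) / 3 = 26/3 = 8.6667
  s[U,V] = ((3)·(-1) + (-2)·(-1) + (2)·(0) + (-3)·(2)) / 3 = -7/3 = -2.3333
  s[U,W] = ((3)·(3.5) + (-2)·(0.5) + (2)·(-1.5) + (-3)·(-2.5)) / 3 = 14/3 = 4.6667
  s[V,V] = ((-1)·(-1) + (-1)·(-1) + (0)·(0) + (2)·(2)) / 3 = 6/3 = 2
  s[V,W] = ((-1)·(3.5) + (-1)·(0.5) + (0)·(-1.5) + (2)·(-2.5)) / 3 = -9/3 = -3
  s[W,W] = ((3.5)·(3.5) + (0.5)·(0.5) + (-1.5)·(-1.5) + (-2.5)·(-2.5)) / 3 = 21/3 = 7
  Sample standard deviations s_i = √(s[i,i]):
  s(U) = √(8.6667) = 2.9439
  s(V) = √(2) = 1.4142
  s(W) = √(7) = 2.6458

Step 3 — r_{ij} = s_{ij} / (s_i · s_j):
  r[U,U] = 1 (diagonal).
  r[U,V] = -2.3333 / (2.9439 · 1.4142) = -2.3333 / 4.1633 = -0.5604
  r[U,W] = 4.6667 / (2.9439 · 2.6458) = 4.6667 / 7.7889 = 0.5991
  r[V,V] = 1 (diagonal).
  r[V,W] = -3 / (1.4142 · 2.6458) = -3 / 3.7417 = -0.8018
  r[W,W] = 1 (diagonal).

R is symmetric with unit diagonal. Assembling:

R = [[1, -0.5604, 0.5991],
 [-0.5604, 1, -0.8018],
 [0.5991, -0.8018, 1]]


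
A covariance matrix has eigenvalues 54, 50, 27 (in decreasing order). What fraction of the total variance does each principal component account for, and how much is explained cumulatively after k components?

Step 1 — total variance = trace(Sigma) = Σ λ_i = 54 + 50 + 27 = 131.

Step 2 — fraction explained by component i = λ_i / Σ λ:
  PC1: 54/131 = 0.4122
  PC2: 50/131 = 0.3817
  PC3: 27/131 = 0.2061

Step 3 — cumulative fraction after k components = (λ_1 + ... + λ_k) / Σ λ:
  k = 1: 54/131 = 0.4122
  k = 2: (54 + 50)/131 = 104/131 = 0.7939
  k = 3: (54 + 50 + 27)/131 = 131/131 = 1

Summary (fraction, with percent):

explained: PC1 0.4122 (41.22%), PC2 0.3817 (38.17%), PC3 0.2061 (20.61%);  cumulative: 0.4122, 0.7939, 1


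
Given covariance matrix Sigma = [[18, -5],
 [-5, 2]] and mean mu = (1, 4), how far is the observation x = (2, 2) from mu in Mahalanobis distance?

Step 1 — centre the observation: (x - mu) = (1, -2).

Step 2 — invert Sigma. det(Sigma) = 18·2 - (-5)² = 11.
  Sigma^{-1} = (1/det) · [[d, -b], [-b, a]] = [[0.1818, 0.4545],
 [0.4545, 1.6364]].

Step 3 — form the quadratic (x - mu)^T · Sigma^{-1} · (x - mu):
  Sigma^{-1} · (x - mu) = (-0.7273, -2.8182).
  (x - mu)^T · [Sigma^{-1} · (x - mu)] = (1)·(-0.7273) + (-2)·(-2.8182) = 4.9091.

Step 4 — take square root: d = √(4.9091) ≈ 2.2156.

d(x, mu) = √(4.9091) ≈ 2.2156


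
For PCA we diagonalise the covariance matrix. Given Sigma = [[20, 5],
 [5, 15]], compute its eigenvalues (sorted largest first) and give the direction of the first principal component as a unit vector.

Step 1 — characteristic polynomial of 2×2 Sigma:
  det(Sigma - λI) = λ² - trace · λ + det = 0.
  trace = 20 + 15 = 35, det = 20·15 - (5)² = 275.
Step 2 — discriminant:
  Δ = trace² - 4·det = 1225 - 1100 = 125.
Step 3 — eigenvalues:
  λ = (trace ± √Δ)/2 = (35 ± 11.1803)/2,
  λ_1 = 23.0902,  λ_2 = 11.9098.

Step 4 — unit eigenvector for λ_1: solve (Sigma - λ_1 I)v = 0. First row:
  (20 - 23.0902)·v_x + (5)·v_y = 0, i.e. (-3.0902)·v_x + (5)·v_y = 0,
  so v ∝ (b, λ_1 - a) = (5, 3.0902) = u.
  ||u|| = √((5)² + (3.0902)²) = √(34.5492) ≈ 5.8779,
  v_1 = u/||u|| ≈ (0.8507, 0.5257) (||v_1|| = 1).

λ_1 = 23.0902,  λ_2 = 11.9098;  v_1 ≈ (0.8507, 0.5257)


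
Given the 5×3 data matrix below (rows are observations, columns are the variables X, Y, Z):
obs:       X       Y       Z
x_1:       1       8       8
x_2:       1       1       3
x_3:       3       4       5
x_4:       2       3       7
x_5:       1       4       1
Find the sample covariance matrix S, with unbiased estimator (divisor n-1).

Step 1 — column means:
  mean(X) = (1 + 1 + 3 + 2 + 1) / 5 = 8/5 = 1.6
  mean(Y) = (8 + 1 + 4 + 3 + 4) / 5 = 20/5 = 4
  mean(Z) = (8 + 3 + 5 + 7 + 1) / 5 = 24/5 = 4.8

Step 2 — sample covariance S[i,j] = (1/(n-1)) · Σ_k (x_{k,i} - mean_i) · (x_{k,j} - mean_j), with n-1 = 4.
  S[X,X] = ((-0.6)·(-0.6) + (-0.6)·(-0.6) + (1.4)·(1.4) + (0.4)·(0.4) + (-0.6)·(-0.6)) / 4 = 3.2/4 = 0.8
  S[X,Y] = ((-0.6)·(4) + (-0.6)·(-3) + (1.4)·(0) + (0.4)·(-1) + (-0.6)·(0)) / 4 = -1/4 = -0.25
  S[X,Z] = ((-0.6)·(3.2) + (-0.6)·(-1.8) + (1.4)·(0.2) + (0.4)·(2.2) + (-0.6)·(-3.8)) / 4 = 2.6/4 = 0.65
  S[Y,Y] = ((4)·(4) + (-3)·(-3) + (0)·(0) + (-1)·(-1) + (0)·(0)) / 4 = 26/4 = 6.5
  S[Y,Z] = ((4)·(3.2) + (-3)·(-1.8) + (0)·(0.2) + (-1)·(2.2) + (0)·(-3.8)) / 4 = 16/4 = 4
  S[Z,Z] = ((3.2)·(3.2) + (-1.8)·(-1.8) + (0.2)·(0.2) + (2.2)·(2.2) + (-3.8)·(-3.8)) / 4 = 32.8/4 = 8.2

S is symmetric (S[j,i] = S[i,j]). Assembling:

S = [[0.8, -0.25, 0.65],
 [-0.25, 6.5, 4],
 [0.65, 4, 8.2]]


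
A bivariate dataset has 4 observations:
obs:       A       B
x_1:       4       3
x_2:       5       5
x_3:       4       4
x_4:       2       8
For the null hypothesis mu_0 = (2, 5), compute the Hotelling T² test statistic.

Step 1 — sample mean vector:
  mean(A) = (4 + 5 + 4 + 2) / 4 = 15/4 = 3.75
  mean(B) = (3 + 5 + 4 + 8) / 4 = 20/4 = 5
  x̄ = (3.75, 5),  deviation x̄ - mu_0 = (3.75, 5) - (2, 5) = (1.75, 0).

Step 2 — sample covariance matrix, S[i,j] = (1/(n-1)) · Σ_k (x_{k,i} - mean_i) · (x_{k,j} - mean_j), divisor n-1 = 3:
  S[A,A] = ((0.25)·(0.25) + (1.25)·(1.25) + (0.25)·(0.25) + (-1.75)·(-1.75)) / 3 = 4.75/3 = 1.5833
  S[A,B] = ((0.25)·(-2) + (1.25)·(0) + (0.25)·(-1) + (-1.75)·(3)) / 3 = -6/3 = -2
  S[B,B] = ((-2)·(-2) + (0)·(0) + (-1)·(-1) + (3)·(3)) / 3 = 14/3 = 4.6667
  S = [[1.5833, -2],
 [-2, 4.6667]].

Step 3 — invert S. det(S) = 1.5833·4.6667 - (-2)² = 3.3889.
  S^{-1} = (1/det) · [[d, -b], [-b, a]] = [[1.377, 0.5902],
 [0.5902, 0.4672]].

Step 4 — quadratic form (x̄ - mu_0)^T · S^{-1} · (x̄ - mu_0):
  S^{-1} · (x̄ - mu_0) = (2.4098, 1.0328),
  (x̄ - mu_0)^T · [...] = (1.75)·(2.4098) + (0)·(1.0328) = 4.2172.

Step 5 — scale by n: T² = 4 · 4.2172 = 16.8689.

T² ≈ 16.8689


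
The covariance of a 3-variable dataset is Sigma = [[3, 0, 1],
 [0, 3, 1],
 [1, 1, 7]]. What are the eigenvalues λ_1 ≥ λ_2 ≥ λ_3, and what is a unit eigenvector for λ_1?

Step 1 — characteristic polynomial p(λ) = det(λI - Sigma) = λ³ - tr·λ² + c_1·λ - det, where tr = trace, c_1 = sum of the principal 2×2 minors, det = det(Sigma):
  tr = 3 + 3 + 7 = 13,
  c_1 = (3·3 - (0)²) + (3·7 - (1)²) + (3·7 - (1)²) = 9 + 20 + 20 = 49,
  det = 3·(3·7 - (1)²) - (0)·((0)·7 - (1)·(1)) + (1)·((0)·(1) - 3·(1)) = 3·(20) - (0)·(-1) + (1)·(-3) = 57.
  So p(λ) = λ³ - 13λ² + 49λ - 57.
Step 2 — look for an integer root (rational root theorem: any rational root is an integer divisor of 57). Testing λ = 3:
  p(3) = 27 - 117 + 147 - 57 = 0  ✓
  Dividing out (λ - 3): p(λ) = (λ - 3)(λ² - 10λ + 19).
Step 3 — remaining eigenvalues from the quadratic λ² - 10λ + 19 = 0:
  Δ = 10² - 4·19 = 100 - 76 = 24,  λ = (10 ± √24)/2 = (10 ± 4.899)/2 ≈ 7.4495 or 2.5505.
  Sorted: λ_1 = 7.4495,  λ_2 = 3,  λ_3 = 2.5505  (check: sum = 13 = tr ✓).

Step 4 — unit eigenvector for λ_1 ≈ 7.4495: v spans the null space of (Sigma - λ_1 I), whose rows are
  r_1 = (-4.4495, 0, 1),  r_2 = (0, -4.4495, 1),  r_3 = (1, 1, -0.4495).
  v is orthogonal to every row, so take v ∝ r_1 × r_2 = ((0)·(1) - (1)·(-4.4495), (1)·(0) - (-4.4495)·(1), (-4.4495)·(-4.4495) - (0)·(0)) ≈ (4.4495, 4.4495, 19.798).
  Let u = (4.4495, 4.4495, 19.798).
  ||u|| = √((4.4495)² + (4.4495)² + (19.798)²) = √(431.5551) ≈ 20.7739,  v_1 = u/||u|| ≈ (0.2142, 0.2142, 0.953) (||v_1|| = 1).

λ_1 = 7.4495,  λ_2 = 3,  λ_3 = 2.5505;  v_1 ≈ (0.2142, 0.2142, 0.953)


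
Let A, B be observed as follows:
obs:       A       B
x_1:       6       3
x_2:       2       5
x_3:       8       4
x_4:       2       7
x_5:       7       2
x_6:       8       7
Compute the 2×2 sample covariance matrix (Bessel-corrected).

Step 1 — column means:
  mean(A) = (6 + 2 + 8 + 2 + 7 + 8) / 6 = 33/6 = 5.5
  mean(B) = (3 + 5 + 4 + 7 + 2 + 7) / 6 = 28/6 = 4.6667

Step 2 — sample covariance S[i,j] = (1/(n-1)) · Σ_k (x_{k,i} - mean_i) · (x_{k,j} - mean_j), with n-1 = 5.
  S[A,A] = ((0.5)·(0.5) + (-3.5)·(-3.5) + (2.5)·(2.5) + (-3.5)·(-3.5) + (1.5)·(1.5) + (2.5)·(2.5)) / 5 = 39.5/5 = 7.9
  S[A,B] = ((0.5)·(-1.6667) + (-3.5)·(0.3333) + (2.5)·(-0.6667) + (-3.5)·(2.3333) + (1.5)·(-2.6667) + (2.5)·(2.3333)) / 5 = -10/5 = -2
  S[B,B] = ((-1.6667)·(-1.6667) + (0.3333)·(0.3333) + (-0.6667)·(-0.6667) + (2.3333)·(2.3333) + (-2.6667)·(-2.6667) + (2.3333)·(2.3333)) / 5 = 21.3333/5 = 4.2667

S is symmetric (S[j,i] = S[i,j]). Assembling:

S = [[7.9, -2],
 [-2, 4.2667]]


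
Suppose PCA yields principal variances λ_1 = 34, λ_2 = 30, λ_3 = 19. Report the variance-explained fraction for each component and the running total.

Step 1 — total variance = trace(Sigma) = Σ λ_i = 34 + 30 + 19 = 83.

Step 2 — fraction explained by component i = λ_i / Σ λ:
  PC1: 34/83 = 0.4096
  PC2: 30/83 = 0.3614
  PC3: 19/83 = 0.2289

Step 3 — cumulative fraction after k components = (λ_1 + ... + λ_k) / Σ λ:
  k = 1: 34/83 = 0.4096
  k = 2: (34 + 30)/83 = 64/83 = 0.7711
  k = 3: (34 + 30 + 19)/83 = 83/83 = 1

Summary (fraction, with percent):

explained: PC1 0.4096 (40.96%), PC2 0.3614 (36.14%), PC3 0.2289 (22.89%);  cumulative: 0.4096, 0.7711, 1


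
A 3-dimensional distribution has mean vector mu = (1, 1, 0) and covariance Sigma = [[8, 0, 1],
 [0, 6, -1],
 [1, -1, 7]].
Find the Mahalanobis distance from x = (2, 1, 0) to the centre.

Step 1 — centre the observation: (x - mu) = (1, 0, 0).

Step 2 — invert Sigma (cofactor / det for 3×3, or solve directly):
  Sigma^{-1} = [[0.1273, -0.0031, -0.0186],
 [-0.0031, 0.1708, 0.0248],
 [-0.0186, 0.0248, 0.1491]].

Step 3 — form the quadratic (x - mu)^T · Sigma^{-1} · (x - mu):
  Sigma^{-1} · (x - mu) = (0.1273, -0.0031, -0.0186).
  (x - mu)^T · [Sigma^{-1} · (x - mu)] = (1)·(0.1273) + (0)·(-0.0031) + (0)·(-0.0186) = 0.1273.

Step 4 — take square root: d = √(0.1273) ≈ 0.3568.

d(x, mu) = √(0.1273) ≈ 0.3568


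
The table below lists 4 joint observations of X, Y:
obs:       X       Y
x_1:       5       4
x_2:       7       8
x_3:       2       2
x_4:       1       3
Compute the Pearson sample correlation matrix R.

Step 1 — column means:
  mean(X) = (5 + 7 + 2 + 1) / 4 = 15/4 = 3.75
  mean(Y) = (4 + 8 + 2 + 3) / 4 = 17/4 = 4.25

Step 2 — sample variances and covariances s[i,j] = (1/(n-1)) · Σ_k (x_{k,i} - mean_i) · (x_{k,j} - mean_j), with n-1 = 3:
  s[X,X] = ((1.25)·(1.25) + (3.25)·(3.25) + (-1.75)·(-1.75) + (-2.75)·(-2.75)) / 3 = 22.75/3 = 7.5833
  s[X,Y] = ((1.25)·(-0.25) + (3.25)·(3.75) + (-1.75)·(-2.25) + (-2.75)·(-1.25)) / 3 = 19.25/3 = 6.4167
  s[Y,Y] = ((-0.25)·(-0.25) + (3.75)·(3.75) + (-2.25)·(-2.25) + (-1.25)·(-1.25)) / 3 = 20.75/3 = 6.9167
  Sample standard deviations s_i = √(s[i,i]):
  s(X) = √(7.5833) = 2.7538
  s(Y) = √(6.9167) = 2.63

Step 3 — r_{ij} = s_{ij} / (s_i · s_j):
  r[X,X] = 1 (diagonal).
  r[X,Y] = 6.4167 / (2.7538 · 2.63) = 6.4167 / 7.2423 = 0.886
  r[Y,Y] = 1 (diagonal).

R is symmetric with unit diagonal. Assembling:

R = [[1, 0.886],
 [0.886, 1]]


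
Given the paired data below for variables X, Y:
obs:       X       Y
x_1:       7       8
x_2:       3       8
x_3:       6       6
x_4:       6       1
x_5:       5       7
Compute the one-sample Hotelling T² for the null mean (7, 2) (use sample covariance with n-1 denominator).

Step 1 — sample mean vector:
  mean(X) = (7 + 3 + 6 + 6 + 5) / 5 = 27/5 = 5.4
  mean(Y) = (8 + 8 + 6 + 1 + 7) / 5 = 30/5 = 6
  x̄ = (5.4, 6),  deviation x̄ - mu_0 = (5.4, 6) - (7, 2) = (-1.6, 4).

Step 2 — sample covariance matrix, S[i,j] = (1/(n-1)) · Σ_k (x_{k,i} - mean_i) · (x_{k,j} - mean_j), divisor n-1 = 4:
  S[X,X] = ((1.6)·(1.6) + (-2.4)·(-2.4) + (0.6)·(0.6) + (0.6)·(0.6) + (-0.4)·(-0.4)) / 4 = 9.2/4 = 2.3
  S[X,Y] = ((1.6)·(2) + (-2.4)·(2) + (0.6)·(0) + (0.6)·(-5) + (-0.4)·(1)) / 4 = -5/4 = -1.25
  S[Y,Y] = ((2)·(2) + (2)·(2) + (0)·(0) + (-5)·(-5) + (1)·(1)) / 4 = 34/4 = 8.5
  S = [[2.3, -1.25],
 [-1.25, 8.5]].

Step 3 — invert S. det(S) = 2.3·8.5 - (-1.25)² = 17.9875.
  S^{-1} = (1/det) · [[d, -b], [-b, a]] = [[0.4726, 0.0695],
 [0.0695, 0.1279]].

Step 4 — quadratic form (x̄ - mu_0)^T · S^{-1} · (x̄ - mu_0):
  S^{-1} · (x̄ - mu_0) = (-0.4781, 0.4003),
  (x̄ - mu_0)^T · [...] = (-1.6)·(-0.4781) + (4)·(0.4003) = 2.3661.

Step 5 — scale by n: T² = 5 · 2.3661 = 11.8304.

T² ≈ 11.8304


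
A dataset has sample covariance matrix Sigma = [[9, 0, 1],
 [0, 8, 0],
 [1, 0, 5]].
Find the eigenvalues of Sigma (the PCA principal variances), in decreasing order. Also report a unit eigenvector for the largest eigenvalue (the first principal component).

Step 1 — characteristic polynomial p(λ) = det(λI - Sigma) = λ³ - tr·λ² + c_1·λ - det, where tr = trace, c_1 = sum of the principal 2×2 minors, det = det(Sigma):
  tr = 9 + 8 + 5 = 22,
  c_1 = (9·8 - (0)²) + (9·5 - (1)²) + (8·5 - (0)²) = 72 + 44 + 40 = 156,
  det = 9·(8·5 - (0)²) - (0)·((0)·5 - (0)·(1)) + (1)·((0)·(0) - 8·(1)) = 9·(40) - (0)·(0) + (1)·(-8) = 352.
  So p(λ) = λ³ - 22λ² + 156λ - 352.
Step 2 — look for an integer root (rational root theorem: any rational root is an integer divisor of 352). Testing λ = 8:
  p(8) = 512 - 1408 + 1248 - 352 = 0  ✓
  Dividing out (λ - 8): p(λ) = (λ - 8)(λ² - 14λ + 44).
Step 3 — remaining eigenvalues from the quadratic λ² - 14λ + 44 = 0:
  Δ = 14² - 4·44 = 196 - 176 = 20,  λ = (14 ± √20)/2 = (14 ± 4.4721)/2 ≈ 9.2361 or 4.7639.
  Sorted: λ_1 = 9.2361,  λ_2 = 8,  λ_3 = 4.7639  (check: sum = 22 = tr ✓).

Step 4 — unit eigenvector for λ_1 ≈ 9.2361: v spans the null space of (Sigma - λ_1 I), whose rows are
  r_1 = (-0.2361, 0, 1),  r_2 = (0, -1.2361, 0),  r_3 = (1, 0, -4.2361).
  v is orthogonal to every row, so take v ∝ r_1 × r_2 = ((0)·(0) - (1)·(-1.2361), (1)·(0) - (-0.2361)·(0), (-0.2361)·(-1.2361) - (0)·(0)) ≈ (1.2361, 0, 0.2918).
  Let u = (1.2361, 0, 0.2918).
  ||u|| = √((1.2361)² + (0)² + (0.2918)²) = √(1.613) ≈ 1.27,  v_1 = u/||u|| ≈ (0.9732, 0, 0.2298) (||v_1|| = 1).

λ_1 = 9.2361,  λ_2 = 8,  λ_3 = 4.7639;  v_1 ≈ (0.9732, 0, 0.2298)


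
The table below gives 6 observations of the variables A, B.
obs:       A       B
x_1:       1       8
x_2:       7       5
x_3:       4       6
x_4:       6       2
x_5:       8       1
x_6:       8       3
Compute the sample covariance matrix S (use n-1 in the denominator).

Step 1 — column means:
  mean(A) = (1 + 7 + 4 + 6 + 8 + 8) / 6 = 34/6 = 5.6667
  mean(B) = (8 + 5 + 6 + 2 + 1 + 3) / 6 = 25/6 = 4.1667

Step 2 — sample covariance S[i,j] = (1/(n-1)) · Σ_k (x_{k,i} - mean_i) · (x_{k,j} - mean_j), with n-1 = 5.
  S[A,A] = ((-4.6667)·(-4.6667) + (1.3333)·(1.3333) + (-1.6667)·(-1.6667) + (0.3333)·(0.3333) + (2.3333)·(2.3333) + (2.3333)·(2.3333)) / 5 = 37.3333/5 = 7.4667
  S[A,B] = ((-4.6667)·(3.8333) + (1.3333)·(0.8333) + (-1.6667)·(1.8333) + (0.3333)·(-2.1667) + (2.3333)·(-3.1667) + (2.3333)·(-1.1667)) / 5 = -30.6667/5 = -6.1333
  S[B,B] = ((3.8333)·(3.8333) + (0.8333)·(0.8333) + (1.8333)·(1.8333) + (-2.1667)·(-2.1667) + (-3.1667)·(-3.1667) + (-1.1667)·(-1.1667)) / 5 = 34.8333/5 = 6.9667

S is symmetric (S[j,i] = S[i,j]). Assembling:

S = [[7.4667, -6.1333],
 [-6.1333, 6.9667]]


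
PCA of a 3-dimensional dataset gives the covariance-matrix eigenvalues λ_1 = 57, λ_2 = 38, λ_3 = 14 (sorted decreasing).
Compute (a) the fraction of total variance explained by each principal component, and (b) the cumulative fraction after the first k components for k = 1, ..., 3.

Step 1 — total variance = trace(Sigma) = Σ λ_i = 57 + 38 + 14 = 109.

Step 2 — fraction explained by component i = λ_i / Σ λ:
  PC1: 57/109 = 0.5229
  PC2: 38/109 = 0.3486
  PC3: 14/109 = 0.1284

Step 3 — cumulative fraction after k components = (λ_1 + ... + λ_k) / Σ λ:
  k = 1: 57/109 = 0.5229
  k = 2: (57 + 38)/109 = 95/109 = 0.8716
  k = 3: (57 + 38 + 14)/109 = 109/109 = 1

Summary (fraction, with percent):

explained: PC1 0.5229 (52.29%), PC2 0.3486 (34.86%), PC3 0.1284 (12.84%);  cumulative: 0.5229, 0.8716, 1


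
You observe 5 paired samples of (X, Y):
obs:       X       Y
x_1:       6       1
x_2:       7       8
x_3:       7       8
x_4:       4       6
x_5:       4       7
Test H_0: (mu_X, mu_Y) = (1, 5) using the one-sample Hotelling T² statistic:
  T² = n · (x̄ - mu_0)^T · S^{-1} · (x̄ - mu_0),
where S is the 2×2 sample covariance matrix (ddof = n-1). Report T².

Step 1 — sample mean vector:
  mean(X) = (6 + 7 + 7 + 4 + 4) / 5 = 28/5 = 5.6
  mean(Y) = (1 + 8 + 8 + 6 + 7) / 5 = 30/5 = 6
  x̄ = (5.6, 6),  deviation x̄ - mu_0 = (5.6, 6) - (1, 5) = (4.6, 1).

Step 2 — sample covariance matrix, S[i,j] = (1/(n-1)) · Σ_k (x_{k,i} - mean_i) · (x_{k,j} - mean_j), divisor n-1 = 4:
  S[X,X] = ((0.4)·(0.4) + (1.4)·(1.4) + (1.4)·(1.4) + (-1.6)·(-1.6) + (-1.6)·(-1.6)) / 4 = 9.2/4 = 2.3
  S[X,Y] = ((0.4)·(-5) + (1.4)·(2) + (1.4)·(2) + (-1.6)·(0) + (-1.6)·(1)) / 4 = 2/4 = 0.5
  S[Y,Y] = ((-5)·(-5) + (2)·(2) + (2)·(2) + (0)·(0) + (1)·(1)) / 4 = 34/4 = 8.5
  S = [[2.3, 0.5],
 [0.5, 8.5]].

Step 3 — invert S. det(S) = 2.3·8.5 - (0.5)² = 19.3.
  S^{-1} = (1/det) · [[d, -b], [-b, a]] = [[0.4404, -0.0259],
 [-0.0259, 0.1192]].

Step 4 — quadratic form (x̄ - mu_0)^T · S^{-1} · (x̄ - mu_0):
  S^{-1} · (x̄ - mu_0) = (2, 0),
  (x̄ - mu_0)^T · [...] = (4.6)·(2) + (1)·(0) = 9.2.

Step 5 — scale by n: T² = 5 · 9.2 = 46.

T² ≈ 46


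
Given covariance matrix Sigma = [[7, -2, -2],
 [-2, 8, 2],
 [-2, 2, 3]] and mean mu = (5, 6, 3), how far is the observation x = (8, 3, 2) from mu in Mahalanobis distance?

Step 1 — centre the observation: (x - mu) = (3, -3, -1).

Step 2 — invert Sigma (cofactor / det for 3×3, or solve directly):
  Sigma^{-1} = [[0.1786, 0.0179, 0.1071],
 [0.0179, 0.1518, -0.0893],
 [0.1071, -0.0893, 0.4643]].

Step 3 — form the quadratic (x - mu)^T · Sigma^{-1} · (x - mu):
  Sigma^{-1} · (x - mu) = (0.375, -0.3125, 0.125).
  (x - mu)^T · [Sigma^{-1} · (x - mu)] = (3)·(0.375) + (-3)·(-0.3125) + (-1)·(0.125) = 1.9375.

Step 4 — take square root: d = √(1.9375) ≈ 1.3919.

d(x, mu) = √(1.9375) ≈ 1.3919


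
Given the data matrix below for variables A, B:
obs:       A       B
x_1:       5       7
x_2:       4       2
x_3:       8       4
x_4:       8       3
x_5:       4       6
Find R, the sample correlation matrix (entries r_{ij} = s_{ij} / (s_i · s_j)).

Step 1 — column means:
  mean(A) = (5 + 4 + 8 + 8 + 4) / 5 = 29/5 = 5.8
  mean(B) = (7 + 2 + 4 + 3 + 6) / 5 = 22/5 = 4.4

Step 2 — sample variances and covariances s[i,j] = (1/(n-1)) · Σ_k (x_{k,i} - mean_i) · (x_{k,j} - mean_j), with n-1 = 4:
  s[A,A] = ((-0.8)·(-0.8) + (-1.8)·(-1.8) + (2.2)·(2.2) + (2.2)·(2.2) + (-1.8)·(-1.8)) / 4 = 16.8/4 = 4.2
  s[A,B] = ((-0.8)·(2.6) + (-1.8)·(-2.4) + (2.2)·(-0.4) + (2.2)·(-1.4) + (-1.8)·(1.6)) / 4 = -4.6/4 = -1.15
  s[B,B] = ((2.6)·(2.6) + (-2.4)·(-2.4) + (-0.4)·(-0.4) + (-1.4)·(-1.4) + (1.6)·(1.6)) / 4 = 17.2/4 = 4.3
  Sample standard deviations s_i = √(s[i,i]):
  s(A) = √(4.2) = 2.0494
  s(B) = √(4.3) = 2.0736

Step 3 — r_{ij} = s_{ij} / (s_i · s_j):
  r[A,A] = 1 (diagonal).
  r[A,B] = -1.15 / (2.0494 · 2.0736) = -1.15 / 4.2497 = -0.2706
  r[B,B] = 1 (diagonal).

R is symmetric with unit diagonal. Assembling:

R = [[1, -0.2706],
 [-0.2706, 1]]


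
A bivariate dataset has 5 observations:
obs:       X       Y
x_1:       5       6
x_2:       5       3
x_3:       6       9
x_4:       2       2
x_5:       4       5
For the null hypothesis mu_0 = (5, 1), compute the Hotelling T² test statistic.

Step 1 — sample mean vector:
  mean(X) = (5 + 5 + 6 + 2 + 4) / 5 = 22/5 = 4.4
  mean(Y) = (6 + 3 + 9 + 2 + 5) / 5 = 25/5 = 5
  x̄ = (4.4, 5),  deviation x̄ - mu_0 = (4.4, 5) - (5, 1) = (-0.6, 4).

Step 2 — sample covariance matrix, S[i,j] = (1/(n-1)) · Σ_k (x_{k,i} - mean_i) · (x_{k,j} - mean_j), divisor n-1 = 4:
  S[X,X] = ((0.6)·(0.6) + (0.6)·(0.6) + (1.6)·(1.6) + (-2.4)·(-2.4) + (-0.4)·(-0.4)) / 4 = 9.2/4 = 2.3
  S[X,Y] = ((0.6)·(1) + (0.6)·(-2) + (1.6)·(4) + (-2.4)·(-3) + (-0.4)·(0)) / 4 = 13/4 = 3.25
  S[Y,Y] = ((1)·(1) + (-2)·(-2) + (4)·(4) + (-3)·(-3) + (0)·(0)) / 4 = 30/4 = 7.5
  S = [[2.3, 3.25],
 [3.25, 7.5]].

Step 3 — invert S. det(S) = 2.3·7.5 - (3.25)² = 6.6875.
  S^{-1} = (1/det) · [[d, -b], [-b, a]] = [[1.1215, -0.486],
 [-0.486, 0.3439]].

Step 4 — quadratic form (x̄ - mu_0)^T · S^{-1} · (x̄ - mu_0):
  S^{-1} · (x̄ - mu_0) = (-2.6168, 1.6673),
  (x̄ - mu_0)^T · [...] = (-0.6)·(-2.6168) + (4)·(1.6673) = 8.2393.

Step 5 — scale by n: T² = 5 · 8.2393 = 41.1963.

T² ≈ 41.1963


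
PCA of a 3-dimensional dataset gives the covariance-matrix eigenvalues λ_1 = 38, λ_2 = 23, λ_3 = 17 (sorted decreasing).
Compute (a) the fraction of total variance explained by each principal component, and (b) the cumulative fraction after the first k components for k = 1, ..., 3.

Step 1 — total variance = trace(Sigma) = Σ λ_i = 38 + 23 + 17 = 78.

Step 2 — fraction explained by component i = λ_i / Σ λ:
  PC1: 38/78 = 0.4872
  PC2: 23/78 = 0.2949
  PC3: 17/78 = 0.2179

Step 3 — cumulative fraction after k components = (λ_1 + ... + λ_k) / Σ λ:
  k = 1: 38/78 = 0.4872
  k = 2: (38 + 23)/78 = 61/78 = 0.7821
  k = 3: (38 + 23 + 17)/78 = 78/78 = 1

Summary (fraction, with percent):

explained: PC1 0.4872 (48.72%), PC2 0.2949 (29.49%), PC3 0.2179 (21.79%);  cumulative: 0.4872, 0.7821, 1


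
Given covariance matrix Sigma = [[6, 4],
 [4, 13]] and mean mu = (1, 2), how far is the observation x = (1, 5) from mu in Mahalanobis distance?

Step 1 — centre the observation: (x - mu) = (0, 3).

Step 2 — invert Sigma. det(Sigma) = 6·13 - (4)² = 62.
  Sigma^{-1} = (1/det) · [[d, -b], [-b, a]] = [[0.2097, -0.0645],
 [-0.0645, 0.0968]].

Step 3 — form the quadratic (x - mu)^T · Sigma^{-1} · (x - mu):
  Sigma^{-1} · (x - mu) = (-0.1935, 0.2903).
  (x - mu)^T · [Sigma^{-1} · (x - mu)] = (0)·(-0.1935) + (3)·(0.2903) = 0.871.

Step 4 — take square root: d = √(0.871) ≈ 0.9333.

d(x, mu) = √(0.871) ≈ 0.9333


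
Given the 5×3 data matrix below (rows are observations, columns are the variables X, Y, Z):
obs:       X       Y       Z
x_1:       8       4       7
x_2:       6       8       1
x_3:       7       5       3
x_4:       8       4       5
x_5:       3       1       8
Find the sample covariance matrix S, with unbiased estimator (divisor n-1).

Step 1 — column means:
  mean(X) = (8 + 6 + 7 + 8 + 3) / 5 = 32/5 = 6.4
  mean(Y) = (4 + 8 + 5 + 4 + 1) / 5 = 22/5 = 4.4
  mean(Z) = (7 + 1 + 3 + 5 + 8) / 5 = 24/5 = 4.8

Step 2 — sample covariance S[i,j] = (1/(n-1)) · Σ_k (x_{k,i} - mean_i) · (x_{k,j} - mean_j), with n-1 = 4.
  S[X,X] = ((1.6)·(1.6) + (-0.4)·(-0.4) + (0.6)·(0.6) + (1.6)·(1.6) + (-3.4)·(-3.4)) / 4 = 17.2/4 = 4.3
  S[X,Y] = ((1.6)·(-0.4) + (-0.4)·(3.6) + (0.6)·(0.6) + (1.6)·(-0.4) + (-3.4)·(-3.4)) / 4 = 9.2/4 = 2.3
  S[X,Z] = ((1.6)·(2.2) + (-0.4)·(-3.8) + (0.6)·(-1.8) + (1.6)·(0.2) + (-3.4)·(3.2)) / 4 = -6.6/4 = -1.65
  S[Y,Y] = ((-0.4)·(-0.4) + (3.6)·(3.6) + (0.6)·(0.6) + (-0.4)·(-0.4) + (-3.4)·(-3.4)) / 4 = 25.2/4 = 6.3
  S[Y,Z] = ((-0.4)·(2.2) + (3.6)·(-3.8) + (0.6)·(-1.8) + (-0.4)·(0.2) + (-3.4)·(3.2)) / 4 = -26.6/4 = -6.65
  S[Z,Z] = ((2.2)·(2.2) + (-3.8)·(-3.8) + (-1.8)·(-1.8) + (0.2)·(0.2) + (3.2)·(3.2)) / 4 = 32.8/4 = 8.2

S is symmetric (S[j,i] = S[i,j]). Assembling:

S = [[4.3, 2.3, -1.65],
 [2.3, 6.3, -6.65],
 [-1.65, -6.65, 8.2]]


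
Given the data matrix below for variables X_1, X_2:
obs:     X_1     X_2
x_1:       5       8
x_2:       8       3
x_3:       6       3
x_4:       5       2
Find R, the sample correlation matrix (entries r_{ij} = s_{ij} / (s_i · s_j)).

Step 1 — column means:
  mean(X_1) = (5 + 8 + 6 + 5) / 4 = 24/4 = 6
  mean(X_2) = (8 + 3 + 3 + 2) / 4 = 16/4 = 4

Step 2 — sample variances and covariances s[i,j] = (1/(n-1)) · Σ_k (x_{k,i} - mean_i) · (x_{k,j} - mean_j), with n-1 = 3:
  s[X_1,X_1] = ((-1)·(-1) + (2)·(2) + (0)·(0) + (-1)·(-1)) / 3 = 6/3 = 2
  s[X_1,X_2] = ((-1)·(4) + (2)·(-1) + (0)·(-1) + (-1)·(-2)) / 3 = -4/3 = -1.3333
  s[X_2,X_2] = ((4)·(4) + (-1)·(-1) + (-1)·(-1) + (-2)·(-2)) / 3 = 22/3 = 7.3333
  Sample standard deviations s_i = √(s[i,i]):
  s(X_1) = √(2) = 1.4142
  s(X_2) = √(7.3333) = 2.708

Step 3 — r_{ij} = s_{ij} / (s_i · s_j):
  r[X_1,X_1] = 1 (diagonal).
  r[X_1,X_2] = -1.3333 / (1.4142 · 2.708) = -1.3333 / 3.8297 = -0.3482
  r[X_2,X_2] = 1 (diagonal).

R is symmetric with unit diagonal. Assembling:

R = [[1, -0.3482],
 [-0.3482, 1]]


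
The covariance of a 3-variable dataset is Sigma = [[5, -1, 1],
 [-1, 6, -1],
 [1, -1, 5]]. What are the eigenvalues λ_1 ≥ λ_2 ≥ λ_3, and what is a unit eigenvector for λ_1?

Step 1 — characteristic polynomial p(λ) = det(λI - Sigma) = λ³ - tr·λ² + c_1·λ - det, where tr = trace, c_1 = sum of the principal 2×2 minors, det = det(Sigma):
  tr = 5 + 6 + 5 = 16,
  c_1 = (5·6 - (-1)²) + (5·5 - (1)²) + (6·5 - (-1)²) = 29 + 24 + 29 = 82,
  det = 5·(6·5 - (-1)²) - (-1)·((-1)·5 - (-1)·(1)) + (1)·((-1)·(-1) - 6·(1)) = 5·(29) - (-1)·(-4) + (1)·(-5) = 136.
  So p(λ) = λ³ - 16λ² + 82λ - 136.
Step 2 — look for an integer root (rational root theorem: any rational root is an integer divisor of 136). Testing λ = 4:
  p(4) = 64 - 256 + 328 - 136 = 0  ✓
  Dividing out (λ - 4): p(λ) = (λ - 4)(λ² - 12λ + 34).
Step 3 — remaining eigenvalues from the quadratic λ² - 12λ + 34 = 0:
  Δ = 12² - 4·34 = 144 - 136 = 8,  λ = (12 ± √8)/2 = (12 ± 2.8284)/2 ≈ 7.4142 or 4.5858.
  Sorted: λ_1 = 7.4142,  λ_2 = 4.5858,  λ_3 = 4  (check: sum = 16 = tr ✓).

Step 4 — unit eigenvector for λ_1 ≈ 7.4142: v spans the null space of (Sigma - λ_1 I), whose rows are
  r_1 = (-2.4142, -1, 1),  r_2 = (-1, -1.4142, -1),  r_3 = (1, -1, -2.4142).
  v is orthogonal to every row, so take v ∝ r_1 × r_2 = ((-1)·(-1) - (1)·(-1.4142), (1)·(-1) - (-2.4142)·(-1), (-2.4142)·(-1.4142) - (-1)·(-1)) ≈ (2.4142, -3.4142, 2.4142).
  Let u = (2.4142, -3.4142, 2.4142).
  ||u|| = √((2.4142)² + (-3.4142)² + (2.4142)²) = √(23.3137) ≈ 4.8284,  v_1 = u/||u|| ≈ (0.5, -0.7071, 0.5) (||v_1|| = 1).

λ_1 = 7.4142,  λ_2 = 4.5858,  λ_3 = 4;  v_1 ≈ (0.5, -0.7071, 0.5)


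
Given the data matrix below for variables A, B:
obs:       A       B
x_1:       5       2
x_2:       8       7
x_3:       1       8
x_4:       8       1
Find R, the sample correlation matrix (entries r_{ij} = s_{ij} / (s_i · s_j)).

Step 1 — column means:
  mean(A) = (5 + 8 + 1 + 8) / 4 = 22/4 = 5.5
  mean(B) = (2 + 7 + 8 + 1) / 4 = 18/4 = 4.5

Step 2 — sample variances and covariances s[i,j] = (1/(n-1)) · Σ_k (x_{k,i} - mean_i) · (x_{k,j} - mean_j), with n-1 = 3:
  s[A,A] = ((-0.5)·(-0.5) + (2.5)·(2.5) + (-4.5)·(-4.5) + (2.5)·(2.5)) / 3 = 33/3 = 11
  s[A,B] = ((-0.5)·(-2.5) + (2.5)·(2.5) + (-4.5)·(3.5) + (2.5)·(-3.5)) / 3 = -17/3 = -5.6667
  s[B,B] = ((-2.5)·(-2.5) + (2.5)·(2.5) + (3.5)·(3.5) + (-3.5)·(-3.5)) / 3 = 37/3 = 12.3333
  Sample standard deviations s_i = √(s[i,i]):
  s(A) = √(11) = 3.3166
  s(B) = √(12.3333) = 3.5119

Step 3 — r_{ij} = s_{ij} / (s_i · s_j):
  r[A,A] = 1 (diagonal).
  r[A,B] = -5.6667 / (3.3166 · 3.5119) = -5.6667 / 11.6476 = -0.4865
  r[B,B] = 1 (diagonal).

R is symmetric with unit diagonal. Assembling:

R = [[1, -0.4865],
 [-0.4865, 1]]


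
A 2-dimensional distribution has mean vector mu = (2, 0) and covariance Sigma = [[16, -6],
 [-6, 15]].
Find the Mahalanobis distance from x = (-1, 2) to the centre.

Step 1 — centre the observation: (x - mu) = (-3, 2).

Step 2 — invert Sigma. det(Sigma) = 16·15 - (-6)² = 204.
  Sigma^{-1} = (1/det) · [[d, -b], [-b, a]] = [[0.0735, 0.0294],
 [0.0294, 0.0784]].

Step 3 — form the quadratic (x - mu)^T · Sigma^{-1} · (x - mu):
  Sigma^{-1} · (x - mu) = (-0.1618, 0.0686).
  (x - mu)^T · [Sigma^{-1} · (x - mu)] = (-3)·(-0.1618) + (2)·(0.0686) = 0.6225.

Step 4 — take square root: d = √(0.6225) ≈ 0.789.

d(x, mu) = √(0.6225) ≈ 0.789


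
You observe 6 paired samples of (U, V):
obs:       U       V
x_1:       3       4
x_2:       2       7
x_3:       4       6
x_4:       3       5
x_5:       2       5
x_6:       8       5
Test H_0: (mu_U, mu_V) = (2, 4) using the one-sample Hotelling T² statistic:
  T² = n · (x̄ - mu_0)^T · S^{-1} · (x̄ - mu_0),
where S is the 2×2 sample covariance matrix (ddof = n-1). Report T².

Step 1 — sample mean vector:
  mean(U) = (3 + 2 + 4 + 3 + 2 + 8) / 6 = 22/6 = 3.6667
  mean(V) = (4 + 7 + 6 + 5 + 5 + 5) / 6 = 32/6 = 5.3333
  x̄ = (3.6667, 5.3333),  deviation x̄ - mu_0 = (3.6667, 5.3333) - (2, 4) = (1.6667, 1.3333).

Step 2 — sample covariance matrix, S[i,j] = (1/(n-1)) · Σ_k (x_{k,i} - mean_i) · (x_{k,j} - mean_j), divisor n-1 = 5:
  S[U,U] = ((-0.6667)·(-0.6667) + (-1.6667)·(-1.6667) + (0.3333)·(0.3333) + (-0.6667)·(-0.6667) + (-1.6667)·(-1.6667) + (4.3333)·(4.3333)) / 5 = 25.3333/5 = 5.0667
  S[U,V] = ((-0.6667)·(-1.3333) + (-1.6667)·(1.6667) + (0.3333)·(0.6667) + (-0.6667)·(-0.3333) + (-1.6667)·(-0.3333) + (4.3333)·(-0.3333)) / 5 = -2.3333/5 = -0.4667
  S[V,V] = ((-1.3333)·(-1.3333) + (1.6667)·(1.6667) + (0.6667)·(0.6667) + (-0.3333)·(-0.3333) + (-0.3333)·(-0.3333) + (-0.3333)·(-0.3333)) / 5 = 5.3333/5 = 1.0667
  S = [[5.0667, -0.4667],
 [-0.4667, 1.0667]].

Step 3 — invert S. det(S) = 5.0667·1.0667 - (-0.4667)² = 5.1867.
  S^{-1} = (1/det) · [[d, -b], [-b, a]] = [[0.2057, 0.09],
 [0.09, 0.9769]].

Step 4 — quadratic form (x̄ - mu_0)^T · S^{-1} · (x̄ - mu_0):
  S^{-1} · (x̄ - mu_0) = (0.4627, 1.4524),
  (x̄ - mu_0)^T · [...] = (1.6667)·(0.4627) + (1.3333)·(1.4524) = 2.7078.

Step 5 — scale by n: T² = 6 · 2.7078 = 16.2468.

T² ≈ 16.2468


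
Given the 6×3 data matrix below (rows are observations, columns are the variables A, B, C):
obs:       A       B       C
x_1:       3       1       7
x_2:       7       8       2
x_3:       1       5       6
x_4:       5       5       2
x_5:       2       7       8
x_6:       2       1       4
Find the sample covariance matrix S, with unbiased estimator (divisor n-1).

Step 1 — column means:
  mean(A) = (3 + 7 + 1 + 5 + 2 + 2) / 6 = 20/6 = 3.3333
  mean(B) = (1 + 8 + 5 + 5 + 7 + 1) / 6 = 27/6 = 4.5
  mean(C) = (7 + 2 + 6 + 2 + 8 + 4) / 6 = 29/6 = 4.8333

Step 2 — sample covariance S[i,j] = (1/(n-1)) · Σ_k (x_{k,i} - mean_i) · (x_{k,j} - mean_j), with n-1 = 5.
  S[A,A] = ((-0.3333)·(-0.3333) + (3.6667)·(3.6667) + (-2.3333)·(-2.3333) + (1.6667)·(1.6667) + (-1.3333)·(-1.3333) + (-1.3333)·(-1.3333)) / 5 = 25.3333/5 = 5.0667
  S[A,B] = ((-0.3333)·(-3.5) + (3.6667)·(3.5) + (-2.3333)·(0.5) + (1.6667)·(0.5) + (-1.3333)·(2.5) + (-1.3333)·(-3.5)) / 5 = 15/5 = 3
  S[A,C] = ((-0.3333)·(2.1667) + (3.6667)·(-2.8333) + (-2.3333)·(1.1667) + (1.6667)·(-2.8333) + (-1.3333)·(3.1667) + (-1.3333)·(-0.8333)) / 5 = -21.6667/5 = -4.3333
  S[B,B] = ((-3.5)·(-3.5) + (3.5)·(3.5) + (0.5)·(0.5) + (0.5)·(0.5) + (2.5)·(2.5) + (-3.5)·(-3.5)) / 5 = 43.5/5 = 8.7
  S[B,C] = ((-3.5)·(2.1667) + (3.5)·(-2.8333) + (0.5)·(1.1667) + (0.5)·(-2.8333) + (2.5)·(3.1667) + (-3.5)·(-0.8333)) / 5 = -7.5/5 = -1.5
  S[C,C] = ((2.1667)·(2.1667) + (-2.8333)·(-2.8333) + (1.1667)·(1.1667) + (-2.8333)·(-2.8333) + (3.1667)·(3.1667) + (-0.8333)·(-0.8333)) / 5 = 32.8333/5 = 6.5667

S is symmetric (S[j,i] = S[i,j]). Assembling:

S = [[5.0667, 3, -4.3333],
 [3, 8.7, -1.5],
 [-4.3333, -1.5, 6.5667]]


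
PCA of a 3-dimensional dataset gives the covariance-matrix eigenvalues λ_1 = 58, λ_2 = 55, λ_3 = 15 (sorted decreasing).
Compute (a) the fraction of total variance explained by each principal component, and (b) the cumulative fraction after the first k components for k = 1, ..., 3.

Step 1 — total variance = trace(Sigma) = Σ λ_i = 58 + 55 + 15 = 128.

Step 2 — fraction explained by component i = λ_i / Σ λ:
  PC1: 58/128 = 0.4531
  PC2: 55/128 = 0.4297
  PC3: 15/128 = 0.1172

Step 3 — cumulative fraction after k components = (λ_1 + ... + λ_k) / Σ λ:
  k = 1: 58/128 = 0.4531
  k = 2: (58 + 55)/128 = 113/128 = 0.8828
  k = 3: (58 + 55 + 15)/128 = 128/128 = 1

Summary (fraction, with percent):

explained: PC1 0.4531 (45.31%), PC2 0.4297 (42.97%), PC3 0.1172 (11.72%);  cumulative: 0.4531, 0.8828, 1


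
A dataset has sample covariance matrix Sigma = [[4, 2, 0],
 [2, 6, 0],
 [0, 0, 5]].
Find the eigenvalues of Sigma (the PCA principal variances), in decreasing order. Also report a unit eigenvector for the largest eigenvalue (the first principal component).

Step 1 — characteristic polynomial p(λ) = det(λI - Sigma) = λ³ - tr·λ² + c_1·λ - det, where tr = trace, c_1 = sum of the principal 2×2 minors, det = det(Sigma):
  tr = 4 + 6 + 5 = 15,
  c_1 = (4·6 - (2)²) + (4·5 - (0)²) + (6·5 - (0)²) = 20 + 20 + 30 = 70,
  det = 4·(6·5 - (0)²) - (2)·((2)·5 - (0)·(0)) + (0)·((2)·(0) - 6·(0)) = 4·(30) - (2)·(10) + (0)·(0) = 100.
  So p(λ) = λ³ - 15λ² + 70λ - 100.
Step 2 — look for an integer root (rational root theorem: any rational root is an integer divisor of 100). Testing λ = 5:
  p(5) = 125 - 375 + 350 - 100 = 0  ✓
  Dividing out (λ - 5): p(λ) = (λ - 5)(λ² - 10λ + 20).
Step 3 — remaining eigenvalues from the quadratic λ² - 10λ + 20 = 0:
  Δ = 10² - 4·20 = 100 - 80 = 20,  λ = (10 ± √20)/2 = (10 ± 4.4721)/2 ≈ 7.2361 or 2.7639.
  Sorted: λ_1 = 7.2361,  λ_2 = 5,  λ_3 = 2.7639  (check: sum = 15 = tr ✓).

Step 4 — unit eigenvector for λ_1 ≈ 7.2361: v spans the null space of (Sigma - λ_1 I), whose rows are
  r_1 = (-3.2361, 2, 0),  r_2 = (2, -1.2361, 0),  r_3 = (0, 0, -2.2361).
  v is orthogonal to every row, so take v ∝ r_1 × r_3 = ((2)·(-2.2361) - (0)·(0), (0)·(0) - (-3.2361)·(-2.2361), (-3.2361)·(0) - (2)·(0)) ≈ (-4.4721, -7.2361, 0).
  Rescale (multiply by -1 so the first nonzero entry is positive): u = (4.4721, 7.2361, 0).
  ||u|| = √((4.4721)² + (7.2361)² + (0)²) = √(72.3607) ≈ 8.5065,  v_1 = u/||u|| ≈ (0.5257, 0.8507, 0) (||v_1|| = 1).

λ_1 = 7.2361,  λ_2 = 5,  λ_3 = 2.7639;  v_1 ≈ (0.5257, 0.8507, 0)
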